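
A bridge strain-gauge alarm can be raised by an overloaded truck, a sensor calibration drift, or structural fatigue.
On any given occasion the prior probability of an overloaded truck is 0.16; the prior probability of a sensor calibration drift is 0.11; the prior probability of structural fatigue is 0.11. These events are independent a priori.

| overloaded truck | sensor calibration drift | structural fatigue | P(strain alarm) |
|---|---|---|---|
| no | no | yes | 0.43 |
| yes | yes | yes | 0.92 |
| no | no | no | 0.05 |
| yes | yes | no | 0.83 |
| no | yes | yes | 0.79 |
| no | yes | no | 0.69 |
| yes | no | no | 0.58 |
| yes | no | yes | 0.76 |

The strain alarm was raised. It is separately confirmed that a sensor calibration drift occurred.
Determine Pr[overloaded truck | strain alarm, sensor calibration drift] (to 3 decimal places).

Pr[overloaded truck | strain alarm, sensor calibration drift] ≈ 0.186

Enumerate the 4 (overloaded truck, structural fatigue) configurations and weight by the priors:
  P(strain alarm | sensor calibration drift) = 0.69·0.84·0.89 + 0.79·0.84·0.11 + 0.83·0.16·0.89 + 0.92·0.16·0.11
        = 0.515844 + 0.072996 + 0.118192 + 0.016192 = 0.723224
Configurations with overloaded truck contribute 0.134384, so
  P(overloaded truck | strain alarm, sensor calibration drift) = 0.134384 / 0.723224 ≈ 0.186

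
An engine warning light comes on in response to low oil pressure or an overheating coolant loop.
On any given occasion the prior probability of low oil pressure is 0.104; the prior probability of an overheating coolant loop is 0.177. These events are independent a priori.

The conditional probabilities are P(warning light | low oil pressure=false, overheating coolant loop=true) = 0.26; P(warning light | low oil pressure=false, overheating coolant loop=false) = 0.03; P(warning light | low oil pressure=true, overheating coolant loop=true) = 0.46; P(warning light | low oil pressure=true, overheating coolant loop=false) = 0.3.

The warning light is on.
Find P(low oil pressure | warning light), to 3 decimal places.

P(low oil pressure | warning light) ≈ 0.350

Sum P(warning light|·) weighted by the priors over the 4 (low oil pressure, overheating coolant loop) configurations:
  P(warning light) = 0.03·0.896·0.823 + 0.26·0.896·0.177 + 0.3·0.104·0.823 + 0.46·0.104·0.177
        = 0.022122 + 0.041234 + 0.025678 + 0.008468 = 0.097502
Configurations with low oil pressure contribute 0.034146, so
  P(low oil pressure | warning light) = 0.034146 / 0.097502 ≈ 0.350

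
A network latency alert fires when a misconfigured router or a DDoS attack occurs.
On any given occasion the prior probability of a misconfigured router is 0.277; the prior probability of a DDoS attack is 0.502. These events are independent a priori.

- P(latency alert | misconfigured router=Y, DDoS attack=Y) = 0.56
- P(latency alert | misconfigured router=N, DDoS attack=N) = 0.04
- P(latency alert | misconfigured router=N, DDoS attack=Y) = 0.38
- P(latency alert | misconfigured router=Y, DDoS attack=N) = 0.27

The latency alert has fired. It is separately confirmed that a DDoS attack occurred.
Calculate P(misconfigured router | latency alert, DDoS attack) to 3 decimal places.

P(misconfigured router | latency alert, DDoS attack) ≈ 0.361

Enumerate both values of misconfigured router and weight by the priors:
  P(latency alert | DDoS attack) = 0.38·0.723 + 0.56·0.277
        = 0.274740 + 0.155120 = 0.429860
Keeping only the misconfigured router-present terms gives 0.155120, so
  P(misconfigured router | latency alert, DDoS attack) = 0.155120 / 0.429860 ≈ 0.361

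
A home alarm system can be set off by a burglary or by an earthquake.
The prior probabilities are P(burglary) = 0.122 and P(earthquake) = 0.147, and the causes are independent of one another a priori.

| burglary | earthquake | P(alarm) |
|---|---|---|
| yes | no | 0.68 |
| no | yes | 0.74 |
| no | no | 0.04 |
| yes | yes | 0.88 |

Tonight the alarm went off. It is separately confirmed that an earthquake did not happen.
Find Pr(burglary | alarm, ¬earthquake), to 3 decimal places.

Pr(burglary | alarm, ¬earthquake) ≈ 0.703

Weight on burglary=true, given the evidence: 0.68·0.122 = 0.082960
The normalizing constant is 0.04·0.878 + 0.68·0.122 = 0.118080
P(burglary | alarm, ¬earthquake) = 0.082960/0.118080 ≈ 0.703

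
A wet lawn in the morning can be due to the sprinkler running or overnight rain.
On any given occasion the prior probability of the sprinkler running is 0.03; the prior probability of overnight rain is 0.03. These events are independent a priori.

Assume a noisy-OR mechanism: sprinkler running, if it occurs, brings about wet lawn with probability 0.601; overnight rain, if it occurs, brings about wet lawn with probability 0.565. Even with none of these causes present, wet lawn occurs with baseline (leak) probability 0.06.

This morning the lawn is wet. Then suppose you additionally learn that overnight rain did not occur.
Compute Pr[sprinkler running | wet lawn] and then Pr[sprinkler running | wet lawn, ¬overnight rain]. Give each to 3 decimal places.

Pr[sprinkler running | wet lawn] ≈ 0.205; Pr[sprinkler running | wet lawn, ¬overnight rain] ≈ 0.244

Under noisy-OR, P(wet lawn | causes) = 1 − (1−0.06)·∏(1−qᵢ) over the active causes.
For the numerator, keep only sprinkler running=true terms: 0.018186 + 0.000753 = 0.018939
Denominator P(wet lawn): 0.06·0.97·0.97 + 0.5911·0.97·0.03 + 0.62494·0.03·0.97 + 0.836849·0.03·0.03 = 0.092594
Posterior = 0.018939 / 0.092594 ≈ 0.205

Now also conditioning on overnight rain≠true:
Weight on sprinkler running=true, given the evidence: 0.62494*0.03 = 0.018748
Normalizer over all consistent configurations: 0.06*0.97 + 0.62494*0.03 = 0.076948
Posterior = 0.018748 / 0.076948 ≈ 0.244
Ruling out overnight rain raises the posterior on sprinkler running — the flip side of explaining away.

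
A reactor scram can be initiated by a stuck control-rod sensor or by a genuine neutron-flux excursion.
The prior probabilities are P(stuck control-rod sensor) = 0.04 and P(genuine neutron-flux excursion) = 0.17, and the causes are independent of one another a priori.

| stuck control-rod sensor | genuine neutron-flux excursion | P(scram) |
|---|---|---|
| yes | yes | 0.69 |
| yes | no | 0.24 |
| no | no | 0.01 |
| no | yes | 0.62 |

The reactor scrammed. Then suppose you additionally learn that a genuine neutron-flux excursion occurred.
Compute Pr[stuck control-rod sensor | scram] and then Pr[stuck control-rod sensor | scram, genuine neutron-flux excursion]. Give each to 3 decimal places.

Pr[stuck control-rod sensor | scram] ≈ 0.104; Pr[stuck control-rod sensor | scram, genuine neutron-flux excursion] ≈ 0.044

Enumerate the 4 (stuck control-rod sensor, genuine neutron-flux excursion) configurations and weight by the priors:
  P(scram) = 0.01*0.96*0.83 + 0.62*0.96*0.17 + 0.24*0.04*0.83 + 0.69*0.04*0.17
        = 0.007968 + 0.101184 + 0.007968 + 0.004692 = 0.121812
Keeping only the stuck control-rod sensor-present terms gives 0.012660, so
  P(stuck control-rod sensor | scram) = 0.012660 / 0.121812 ≈ 0.104

Now also conditioning on genuine neutron-flux excursion=true:
Numerator (weight on configurations with stuck control-rod sensor): 0.69×0.04 = 0.027600
Normalizer over all consistent configurations: 0.62×0.96 + 0.69×0.04 = 0.622800
Posterior = 0.027600 / 0.622800 ≈ 0.044
— genuine neutron-flux excursion explains away the evidence for stuck control-rod sensor.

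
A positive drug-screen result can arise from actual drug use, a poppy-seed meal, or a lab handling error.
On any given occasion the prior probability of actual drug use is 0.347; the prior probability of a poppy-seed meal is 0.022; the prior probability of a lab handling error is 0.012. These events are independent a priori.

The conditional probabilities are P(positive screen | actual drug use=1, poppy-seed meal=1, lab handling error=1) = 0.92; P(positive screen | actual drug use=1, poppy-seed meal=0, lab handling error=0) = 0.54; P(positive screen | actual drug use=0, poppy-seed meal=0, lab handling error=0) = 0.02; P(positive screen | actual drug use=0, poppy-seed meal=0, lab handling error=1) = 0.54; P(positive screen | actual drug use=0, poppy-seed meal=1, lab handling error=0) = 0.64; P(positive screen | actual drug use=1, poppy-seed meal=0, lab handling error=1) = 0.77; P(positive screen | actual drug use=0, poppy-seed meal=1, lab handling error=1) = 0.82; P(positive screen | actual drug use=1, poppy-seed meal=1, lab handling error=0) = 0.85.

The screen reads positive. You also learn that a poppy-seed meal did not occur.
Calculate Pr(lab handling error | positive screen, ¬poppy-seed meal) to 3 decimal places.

Pr(lab handling error | positive screen, ¬poppy-seed meal) ≈ 0.036

For the numerator, keep only lab handling error=true terms: 0.004231 + 0.003206 = 0.007437
The normalizing constant is 0.02·0.653·0.988 + 0.54·0.653·0.012 + 0.54·0.347·0.988 + 0.77·0.347·0.012 = 0.205471
Posterior = 0.007437 / 0.205471 ≈ 0.036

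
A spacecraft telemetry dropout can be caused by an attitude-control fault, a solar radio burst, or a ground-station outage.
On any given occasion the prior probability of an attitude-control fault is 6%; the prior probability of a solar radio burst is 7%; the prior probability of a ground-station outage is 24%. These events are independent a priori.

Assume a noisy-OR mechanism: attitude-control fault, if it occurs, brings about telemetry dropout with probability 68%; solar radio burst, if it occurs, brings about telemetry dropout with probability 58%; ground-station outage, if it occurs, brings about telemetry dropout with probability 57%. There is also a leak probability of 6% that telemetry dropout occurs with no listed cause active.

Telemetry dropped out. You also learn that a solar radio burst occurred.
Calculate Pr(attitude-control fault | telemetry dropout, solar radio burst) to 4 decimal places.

Under noisy-OR, P(telemetry dropout | causes) = 1 − (1−0.06)·∏(1−qᵢ) over the active causes.
Numerator (weight on configurations with attitude-control fault): 0.039839 + 0.013618 = 0.053457
The normalizing constant is 0.6052·0.94·0.76 + 0.830236·0.94·0.24 + 0.873664·0.06·0.76 + 0.945676·0.06·0.24 = 0.673113
P(attitude-control fault | telemetry dropout, solar radio burst) = 0.053457/0.673113 ≈ 0.0794

Pr(attitude-control fault | telemetry dropout, solar radio burst) ≈ 0.0794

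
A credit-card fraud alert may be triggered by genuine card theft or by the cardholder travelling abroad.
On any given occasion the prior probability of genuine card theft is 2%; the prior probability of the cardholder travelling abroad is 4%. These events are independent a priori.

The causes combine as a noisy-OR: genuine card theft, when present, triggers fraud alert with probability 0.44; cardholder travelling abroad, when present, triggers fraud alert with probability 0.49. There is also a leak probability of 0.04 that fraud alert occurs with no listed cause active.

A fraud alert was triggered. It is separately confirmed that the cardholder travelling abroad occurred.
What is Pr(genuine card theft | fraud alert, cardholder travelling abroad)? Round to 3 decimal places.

Under noisy-OR, P(fraud alert | causes) = 1 − (1−0.04)·∏(1−qᵢ) over the active causes.
Sum P(fraud alert|·) weighted by the priors over both values of genuine card theft:
  P(fraud alert | cardholder travelling abroad) = 0.5104*0.98 + 0.725824*0.02
        = 0.500192 + 0.014516 = 0.514708
The terms with genuine card theft present sum to 0.014516, so
  P(genuine card theft | fraud alert, cardholder travelling abroad) = 0.014516 / 0.514708 ≈ 0.028

Pr(genuine card theft | fraud alert, cardholder travelling abroad) ≈ 0.028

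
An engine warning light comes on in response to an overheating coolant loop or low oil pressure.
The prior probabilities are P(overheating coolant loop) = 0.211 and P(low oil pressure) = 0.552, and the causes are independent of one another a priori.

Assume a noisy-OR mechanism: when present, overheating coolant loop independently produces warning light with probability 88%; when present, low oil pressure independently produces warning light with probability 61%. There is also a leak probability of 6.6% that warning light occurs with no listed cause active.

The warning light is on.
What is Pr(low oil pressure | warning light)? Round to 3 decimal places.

Under noisy-OR, P(warning light | causes) = 1 − (1−0.066)·∏(1−qᵢ) over the active causes.
Enumerate the 4 (overheating coolant loop, low oil pressure) configurations and weight by the priors:
  P(warning light) = 0.066·0.789·0.448 + 0.63574·0.789·0.552 + 0.88792·0.211·0.448 + 0.956289·0.211·0.552
        = 0.023329 + 0.276883 + 0.083933 + 0.111381 = 0.495526
Keeping only the low oil pressure-present terms gives 0.388264, so
  P(low oil pressure | warning light) = 0.388264 / 0.495526 ≈ 0.784

Pr(low oil pressure | warning light) ≈ 0.784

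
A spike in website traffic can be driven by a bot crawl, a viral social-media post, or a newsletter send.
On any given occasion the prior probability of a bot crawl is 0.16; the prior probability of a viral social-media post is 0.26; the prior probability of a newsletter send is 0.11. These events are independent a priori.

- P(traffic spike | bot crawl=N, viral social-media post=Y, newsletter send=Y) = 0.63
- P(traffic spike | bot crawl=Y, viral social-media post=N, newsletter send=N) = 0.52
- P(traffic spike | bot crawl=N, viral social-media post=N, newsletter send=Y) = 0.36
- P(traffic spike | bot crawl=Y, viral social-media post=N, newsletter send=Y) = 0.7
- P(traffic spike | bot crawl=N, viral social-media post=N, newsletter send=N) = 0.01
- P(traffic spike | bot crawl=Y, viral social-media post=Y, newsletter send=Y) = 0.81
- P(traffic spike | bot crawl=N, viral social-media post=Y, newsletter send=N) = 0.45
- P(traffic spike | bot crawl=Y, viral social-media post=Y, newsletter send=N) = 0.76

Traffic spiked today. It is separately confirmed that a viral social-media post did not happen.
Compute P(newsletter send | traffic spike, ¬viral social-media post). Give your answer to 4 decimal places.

Sum P(traffic spike|·) weighted by the priors over the 4 (bot crawl, newsletter send) configurations:
  P(traffic spike | ¬viral social-media post) = 0.01*0.84*0.89 + 0.36*0.84*0.11 + 0.52*0.16*0.89 + 0.7*0.16*0.11
        = 0.007476 + 0.033264 + 0.074048 + 0.012320 = 0.127108
Keeping only the newsletter send-present terms gives 0.045584, so
  P(newsletter send | traffic spike, ¬viral social-media post) = 0.045584 / 0.127108 ≈ 0.3586

P(newsletter send | traffic spike, ¬viral social-media post) ≈ 0.3586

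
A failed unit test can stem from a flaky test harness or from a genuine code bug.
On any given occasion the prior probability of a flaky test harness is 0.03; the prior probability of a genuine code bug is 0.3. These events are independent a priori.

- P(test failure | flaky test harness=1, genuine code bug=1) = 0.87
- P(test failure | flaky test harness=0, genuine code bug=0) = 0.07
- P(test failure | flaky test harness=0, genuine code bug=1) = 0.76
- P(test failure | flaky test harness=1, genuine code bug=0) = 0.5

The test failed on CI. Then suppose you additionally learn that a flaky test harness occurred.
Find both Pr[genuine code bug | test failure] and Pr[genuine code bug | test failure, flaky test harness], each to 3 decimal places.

By total probability over the 4 (flaky test harness, genuine code bug) configurations:
  P(test failure) = 0.07*0.97*0.7 + 0.76*0.97*0.3 + 0.5*0.03*0.7 + 0.87*0.03*0.3
        = 0.047530 + 0.221160 + 0.010500 + 0.007830 = 0.287020
The terms with genuine code bug present sum to 0.228990, so
  P(genuine code bug | test failure) = 0.228990 / 0.287020 ≈ 0.798

Now condition on the additional information:
By total probability over both values of genuine code bug:
  P(test failure | flaky test harness) = 0.5×0.7 + 0.87×0.3
        = 0.350000 + 0.261000 = 0.611000
Keeping only the genuine code bug-present terms gives 0.261000, so
  P(genuine code bug | test failure, flaky test harness) = 0.261000 / 0.611000 ≈ 0.427
This is intercausal reasoning (explaining away): once flaky test harness accounts for the test failure, genuine code bug becomes less likely.

Pr[genuine code bug | test failure] ≈ 0.798; Pr[genuine code bug | test failure, flaky test harness] ≈ 0.427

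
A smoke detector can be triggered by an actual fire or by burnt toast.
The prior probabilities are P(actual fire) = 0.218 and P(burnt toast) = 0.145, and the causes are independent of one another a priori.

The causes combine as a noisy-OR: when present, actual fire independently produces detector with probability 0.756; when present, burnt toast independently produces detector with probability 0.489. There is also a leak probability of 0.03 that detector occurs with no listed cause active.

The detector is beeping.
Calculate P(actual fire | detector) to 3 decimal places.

Under noisy-OR, P(detector | causes) = 1 − (1−0.03)·∏(1−qᵢ) over the active causes.
For the numerator, keep only actual fire=true terms: 0.142275 + 0.027787 = 0.170062
Normalizer over all consistent configurations: 0.03×0.782×0.855 + 0.50433×0.782×0.145 + 0.76332×0.218×0.855 + 0.879057×0.218×0.145 = 0.247306
Posterior = 0.170062 / 0.247306 ≈ 0.688

P(actual fire | detector) ≈ 0.688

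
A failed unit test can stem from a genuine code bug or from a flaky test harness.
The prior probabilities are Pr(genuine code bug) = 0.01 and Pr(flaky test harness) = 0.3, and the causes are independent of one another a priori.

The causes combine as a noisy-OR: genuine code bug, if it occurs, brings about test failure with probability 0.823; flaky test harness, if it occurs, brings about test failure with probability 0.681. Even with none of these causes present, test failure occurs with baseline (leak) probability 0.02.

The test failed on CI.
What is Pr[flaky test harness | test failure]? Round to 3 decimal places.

Under noisy-OR, P(test failure | causes) = 1 − (1−0.02)·∏(1−qᵢ) over the active causes.
Sum P(test failure|·) weighted by the priors over the 4 (genuine code bug, flaky test harness) configurations:
  P(test failure) = 0.02·0.99·0.7 + 0.68738·0.99·0.3 + 0.82654·0.01·0.7 + 0.944666·0.01·0.3
        = 0.013860 + 0.204152 + 0.005786 + 0.002834 = 0.226632
Configurations with flaky test harness contribute 0.206986, so
  P(flaky test harness | test failure) = 0.206986 / 0.226632 ≈ 0.913

Pr[flaky test harness | test failure] ≈ 0.913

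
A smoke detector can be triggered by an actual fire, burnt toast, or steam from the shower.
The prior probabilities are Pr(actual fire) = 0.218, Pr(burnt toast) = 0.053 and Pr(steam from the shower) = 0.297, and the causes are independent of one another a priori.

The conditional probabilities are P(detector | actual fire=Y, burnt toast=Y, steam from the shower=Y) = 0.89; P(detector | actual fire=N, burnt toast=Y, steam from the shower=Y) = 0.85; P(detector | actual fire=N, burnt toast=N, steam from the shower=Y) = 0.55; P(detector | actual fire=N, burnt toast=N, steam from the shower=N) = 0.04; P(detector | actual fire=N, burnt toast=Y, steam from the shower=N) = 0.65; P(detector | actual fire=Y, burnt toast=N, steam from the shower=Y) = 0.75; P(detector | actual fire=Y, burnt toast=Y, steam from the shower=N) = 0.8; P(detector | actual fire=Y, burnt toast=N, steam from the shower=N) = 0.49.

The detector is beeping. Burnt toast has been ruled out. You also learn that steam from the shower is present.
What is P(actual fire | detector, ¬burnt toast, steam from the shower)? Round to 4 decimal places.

P(actual fire | detector, ¬burnt toast, steam from the shower) ≈ 0.2754

For the numerator, keep only actual fire=true terms: 0.75*0.218 = 0.163500
Denominator P(detector | ¬burnt toast, steam from the shower): 0.55*0.782 + 0.75*0.218 = 0.593600
Posterior = 0.163500 / 0.593600 ≈ 0.2754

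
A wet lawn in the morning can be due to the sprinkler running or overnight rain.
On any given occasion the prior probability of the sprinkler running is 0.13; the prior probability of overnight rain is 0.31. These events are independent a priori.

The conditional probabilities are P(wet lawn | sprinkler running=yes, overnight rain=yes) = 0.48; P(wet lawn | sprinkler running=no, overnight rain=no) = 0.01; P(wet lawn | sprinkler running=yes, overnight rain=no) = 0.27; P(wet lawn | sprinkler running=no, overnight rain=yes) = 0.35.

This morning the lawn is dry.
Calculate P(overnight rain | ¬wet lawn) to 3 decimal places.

P(overnight rain | ¬wet lawn) ≈ 0.229

P(¬wet lawn) = 0.99·0.87·0.69 + 0.65·0.87·0.31 + 0.73·0.13·0.69 + 0.52·0.13·0.31 = 0.594297 + 0.175305 + 0.065481 + 0.020956 = 0.856039
Of this, 0.196261 comes from 0.175305 + 0.020956 (the overnight rain=true cases).
Hence the posterior is 0.196261/0.856039 ≈ 0.229.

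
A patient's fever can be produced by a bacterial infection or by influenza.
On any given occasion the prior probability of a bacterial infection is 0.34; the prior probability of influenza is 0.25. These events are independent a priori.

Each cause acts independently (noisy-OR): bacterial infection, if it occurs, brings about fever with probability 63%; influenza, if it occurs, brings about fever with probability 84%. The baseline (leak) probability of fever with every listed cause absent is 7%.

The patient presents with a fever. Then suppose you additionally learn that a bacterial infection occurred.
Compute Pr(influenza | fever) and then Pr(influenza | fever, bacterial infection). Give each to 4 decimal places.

Pr(influenza | fever) ≈ 0.5223; Pr(influenza | fever, bacterial infection) ≈ 0.3244

Under noisy-OR, P(fever | causes) = 1 − (1−0.07)·∏(1−qᵢ) over the active causes.
P(fever) = 0.07×0.66×0.75 + 0.8512×0.66×0.25 + 0.6559×0.34×0.75 + 0.944944×0.34×0.25 = 0.034650 + 0.140448 + 0.167255 + 0.080320 = 0.422673
The influenza-present share is 0.140448 + 0.080320 = 0.220768.
Hence the posterior is 0.220768/0.422673 ≈ 0.5223.

Now also conditioning on bacterial infection=true:
By total probability over both values of influenza:
  P(fever | bacterial infection) = 0.6559*0.75 + 0.944944*0.25
        = 0.491925 + 0.236236 = 0.728161
The terms with influenza present sum to 0.236236, so
  P(influenza | fever, bacterial infection) = 0.236236 / 0.728161 ≈ 0.3244
Conditioning on bacterial infection lowers the posterior on influenza: the classic explaining-away effect in a common-effect structure.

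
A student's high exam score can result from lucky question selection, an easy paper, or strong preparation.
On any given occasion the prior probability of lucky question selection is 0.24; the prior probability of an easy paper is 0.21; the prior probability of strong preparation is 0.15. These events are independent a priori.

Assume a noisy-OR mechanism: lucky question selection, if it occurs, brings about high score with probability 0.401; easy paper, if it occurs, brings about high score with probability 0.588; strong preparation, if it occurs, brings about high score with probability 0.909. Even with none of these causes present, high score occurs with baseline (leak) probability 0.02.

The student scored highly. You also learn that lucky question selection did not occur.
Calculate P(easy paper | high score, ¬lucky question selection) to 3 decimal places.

P(easy paper | high score, ¬lucky question selection) ≈ 0.530

Under noisy-OR, P(high score | causes) = 1 − (1−0.02)·∏(1−qᵢ) over the active causes.
For the numerator, keep only easy paper=true terms: 0.106429 + 0.030343 = 0.136772
The normalizing constant is 0.02*0.79*0.85 + 0.91082*0.79*0.15 + 0.59624*0.21*0.85 + 0.963258*0.21*0.15 = 0.258134
Posterior = 0.136772 / 0.258134 ≈ 0.530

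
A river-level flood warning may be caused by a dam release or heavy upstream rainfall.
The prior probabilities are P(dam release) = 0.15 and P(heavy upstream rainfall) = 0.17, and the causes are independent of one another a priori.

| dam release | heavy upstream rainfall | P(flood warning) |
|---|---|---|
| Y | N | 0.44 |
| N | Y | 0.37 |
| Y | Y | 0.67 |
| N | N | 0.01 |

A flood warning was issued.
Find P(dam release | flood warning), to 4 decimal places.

By total probability over the 4 (dam release, heavy upstream rainfall) configurations:
  P(flood warning) = 0.01·0.85·0.83 + 0.37·0.85·0.17 + 0.44·0.15·0.83 + 0.67·0.15·0.17
        = 0.007055 + 0.053465 + 0.054780 + 0.017085 = 0.132385
The terms with dam release present sum to 0.071865, so
  P(dam release | flood warning) = 0.071865 / 0.132385 ≈ 0.5428

P(dam release | flood warning) ≈ 0.5428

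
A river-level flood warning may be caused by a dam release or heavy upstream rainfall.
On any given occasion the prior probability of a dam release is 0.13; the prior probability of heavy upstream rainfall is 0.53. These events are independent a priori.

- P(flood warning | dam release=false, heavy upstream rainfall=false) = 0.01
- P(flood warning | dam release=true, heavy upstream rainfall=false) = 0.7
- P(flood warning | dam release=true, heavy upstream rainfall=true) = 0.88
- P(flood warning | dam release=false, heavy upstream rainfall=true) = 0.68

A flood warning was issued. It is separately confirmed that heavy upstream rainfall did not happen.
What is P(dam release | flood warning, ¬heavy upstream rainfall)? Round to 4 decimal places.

Enumerate both values of dam release and weight by the priors:
  P(flood warning | ¬heavy upstream rainfall) = 0.01·0.87 + 0.7·0.13
        = 0.008700 + 0.091000 = 0.099700
Configurations with dam release contribute 0.091000, so
  P(dam release | flood warning, ¬heavy upstream rainfall) = 0.091000 / 0.099700 ≈ 0.9127

P(dam release | flood warning, ¬heavy upstream rainfall) ≈ 0.9127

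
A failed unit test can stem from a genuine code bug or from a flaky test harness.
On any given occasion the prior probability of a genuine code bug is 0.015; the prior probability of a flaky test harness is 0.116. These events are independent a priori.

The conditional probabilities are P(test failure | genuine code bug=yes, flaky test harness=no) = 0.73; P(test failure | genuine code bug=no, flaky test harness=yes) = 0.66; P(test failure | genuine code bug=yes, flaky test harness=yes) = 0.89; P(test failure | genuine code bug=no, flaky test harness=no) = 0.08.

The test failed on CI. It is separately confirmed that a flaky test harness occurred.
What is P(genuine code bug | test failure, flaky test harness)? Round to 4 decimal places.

P(genuine code bug | test failure, flaky test harness) ≈ 0.0201

Weight on genuine code bug=true, given the evidence: 0.89*0.015 = 0.013350
Denominator P(test failure | flaky test harness): 0.66*0.985 + 0.89*0.015 = 0.663450
P(genuine code bug | test failure, flaky test harness) = 0.013350/0.663450 ≈ 0.0201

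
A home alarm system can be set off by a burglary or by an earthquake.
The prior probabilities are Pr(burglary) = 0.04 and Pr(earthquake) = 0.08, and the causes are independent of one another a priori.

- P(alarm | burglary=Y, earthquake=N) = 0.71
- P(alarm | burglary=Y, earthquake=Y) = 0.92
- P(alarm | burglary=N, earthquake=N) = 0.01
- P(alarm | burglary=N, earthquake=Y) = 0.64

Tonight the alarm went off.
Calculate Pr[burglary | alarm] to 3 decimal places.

Pr[burglary | alarm] ≈ 0.334

Enumerate the 4 (burglary, earthquake) configurations and weight by the priors:
  P(alarm) = 0.01·0.96·0.92 + 0.64·0.96·0.08 + 0.71·0.04·0.92 + 0.92·0.04·0.08
        = 0.008832 + 0.049152 + 0.026128 + 0.002944 = 0.087056
Configurations with burglary contribute 0.029072, so
  P(burglary | alarm) = 0.029072 / 0.087056 ≈ 0.334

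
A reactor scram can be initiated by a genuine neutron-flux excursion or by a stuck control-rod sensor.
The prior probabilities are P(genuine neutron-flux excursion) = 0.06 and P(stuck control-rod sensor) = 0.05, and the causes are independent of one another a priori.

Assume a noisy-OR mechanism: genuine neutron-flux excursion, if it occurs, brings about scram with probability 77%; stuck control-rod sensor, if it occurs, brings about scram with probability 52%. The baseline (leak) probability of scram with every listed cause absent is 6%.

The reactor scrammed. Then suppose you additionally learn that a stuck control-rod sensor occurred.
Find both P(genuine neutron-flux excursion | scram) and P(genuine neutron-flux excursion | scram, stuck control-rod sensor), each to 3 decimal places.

P(genuine neutron-flux excursion | scram) ≈ 0.374; P(genuine neutron-flux excursion | scram, stuck control-rod sensor) ≈ 0.094

Under noisy-OR, P(scram | causes) = 1 − (1−0.06)·∏(1−qᵢ) over the active causes.
Enumerate the 4 (genuine neutron-flux excursion, stuck control-rod sensor) configurations and weight by the priors:
  P(scram) = 0.06×0.94×0.95 + 0.5488×0.94×0.05 + 0.7838×0.06×0.95 + 0.896224×0.06×0.05
        = 0.053580 + 0.025794 + 0.044677 + 0.002689 = 0.126740
The terms with genuine neutron-flux excursion present sum to 0.047366, so
  P(genuine neutron-flux excursion | scram) = 0.047366 / 0.126740 ≈ 0.374

Now also conditioning on stuck control-rod sensor=true:
P(scram | stuck control-rod sensor) = 0.5488·0.94 + 0.896224·0.06 = 0.515872 + 0.053773 = 0.569645
Of this, 0.053773 comes from 0.896224·0.06 (the genuine neutron-flux excursion=true cases).
So P(genuine neutron-flux excursion | scram, stuck control-rod sensor) = 0.053773/0.569645 ≈ 0.094.
The drop from 0.374 to 0.094 is the explaining-away (discounting) effect.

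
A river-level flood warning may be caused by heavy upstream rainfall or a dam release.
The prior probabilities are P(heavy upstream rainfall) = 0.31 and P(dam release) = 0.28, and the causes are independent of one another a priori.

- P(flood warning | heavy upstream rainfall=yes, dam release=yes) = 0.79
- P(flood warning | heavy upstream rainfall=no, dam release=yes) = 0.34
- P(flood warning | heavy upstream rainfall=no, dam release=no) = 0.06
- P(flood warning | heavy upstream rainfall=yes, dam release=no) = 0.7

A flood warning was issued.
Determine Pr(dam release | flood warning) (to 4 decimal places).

Pr(dam release | flood warning) ≈ 0.4192

Enumerate the 4 (heavy upstream rainfall, dam release) configurations and weight by the priors:
  P(flood warning) = 0.06×0.69×0.72 + 0.34×0.69×0.28 + 0.7×0.31×0.72 + 0.79×0.31×0.28
        = 0.029808 + 0.065688 + 0.156240 + 0.068572 = 0.320308
Configurations with dam release contribute 0.134260, so
  P(dam release | flood warning) = 0.134260 / 0.320308 ≈ 0.4192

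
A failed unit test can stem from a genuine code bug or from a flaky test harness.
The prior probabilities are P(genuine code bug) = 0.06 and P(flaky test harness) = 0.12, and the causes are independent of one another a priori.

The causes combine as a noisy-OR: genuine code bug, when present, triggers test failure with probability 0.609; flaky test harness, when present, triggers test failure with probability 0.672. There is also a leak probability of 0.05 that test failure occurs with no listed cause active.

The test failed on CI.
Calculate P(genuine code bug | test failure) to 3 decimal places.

Under noisy-OR, P(test failure | causes) = 1 − (1−0.05)·∏(1−qᵢ) over the active causes.
Numerator (weight on configurations with genuine code bug): 0.033187 + 0.006323 = 0.039510
Normalizer over all consistent configurations: 0.05·0.94·0.88 + 0.6884·0.94·0.12 + 0.62855·0.06·0.88 + 0.878164·0.06·0.12 = 0.158522
P(genuine code bug | test failure) = 0.039510/0.158522 ≈ 0.249

P(genuine code bug | test failure) ≈ 0.249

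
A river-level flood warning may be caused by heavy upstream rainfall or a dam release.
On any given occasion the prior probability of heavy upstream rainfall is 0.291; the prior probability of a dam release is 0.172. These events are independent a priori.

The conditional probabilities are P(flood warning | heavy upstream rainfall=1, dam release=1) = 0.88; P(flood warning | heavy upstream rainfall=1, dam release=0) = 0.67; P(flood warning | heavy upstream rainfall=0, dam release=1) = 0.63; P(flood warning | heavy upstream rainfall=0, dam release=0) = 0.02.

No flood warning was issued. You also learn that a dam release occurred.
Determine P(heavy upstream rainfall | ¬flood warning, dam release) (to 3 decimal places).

Weight on heavy upstream rainfall=true, given the evidence: 0.12*0.291 = 0.034920
Normalizer over all consistent configurations: 0.37*0.709 + 0.12*0.291 = 0.297250
P(heavy upstream rainfall | ¬flood warning, dam release) = 0.034920/0.297250 ≈ 0.117

P(heavy upstream rainfall | ¬flood warning, dam release) ≈ 0.117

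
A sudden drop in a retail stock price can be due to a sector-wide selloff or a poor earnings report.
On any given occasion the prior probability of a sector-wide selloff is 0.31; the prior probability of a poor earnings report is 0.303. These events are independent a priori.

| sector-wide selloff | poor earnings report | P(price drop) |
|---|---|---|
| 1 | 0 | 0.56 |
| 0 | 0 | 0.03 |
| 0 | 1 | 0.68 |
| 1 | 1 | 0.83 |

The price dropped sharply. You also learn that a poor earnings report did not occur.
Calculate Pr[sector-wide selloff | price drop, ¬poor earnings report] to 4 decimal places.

Pr[sector-wide selloff | price drop, ¬poor earnings report] ≈ 0.8935

P(price drop | ¬poor earnings report) = 0.03·0.69 + 0.56·0.31 = 0.020700 + 0.173600 = 0.194300
The sector-wide selloff-present share is 0.56·0.31 = 0.173600.
P(sector-wide selloff | price drop, ¬poor earnings report) = 0.173600 / 0.194300 ≈ 0.8935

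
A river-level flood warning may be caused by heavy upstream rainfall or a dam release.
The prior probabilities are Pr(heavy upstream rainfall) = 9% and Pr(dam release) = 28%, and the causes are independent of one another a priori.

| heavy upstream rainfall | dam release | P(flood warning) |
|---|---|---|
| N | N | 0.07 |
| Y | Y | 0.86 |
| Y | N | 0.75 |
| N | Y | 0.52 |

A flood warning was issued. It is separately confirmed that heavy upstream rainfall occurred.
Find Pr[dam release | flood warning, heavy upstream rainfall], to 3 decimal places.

Numerator (weight on configurations with dam release): 0.86·0.28 = 0.240800
Normalizer over all consistent configurations: 0.75·0.72 + 0.86·0.28 = 0.780800
Posterior = 0.240800 / 0.780800 ≈ 0.308

Pr[dam release | flood warning, heavy upstream rainfall] ≈ 0.308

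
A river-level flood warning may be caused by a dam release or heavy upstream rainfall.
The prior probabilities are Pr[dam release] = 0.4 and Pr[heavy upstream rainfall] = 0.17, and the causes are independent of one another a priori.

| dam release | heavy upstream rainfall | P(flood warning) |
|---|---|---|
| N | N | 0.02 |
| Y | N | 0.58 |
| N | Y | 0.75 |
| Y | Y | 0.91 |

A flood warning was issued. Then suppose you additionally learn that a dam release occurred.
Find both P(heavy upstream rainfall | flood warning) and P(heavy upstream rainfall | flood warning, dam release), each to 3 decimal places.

Numerator (weight on configurations with heavy upstream rainfall): 0.076500 + 0.061880 = 0.138380
Normalizer over all consistent configurations: 0.02*0.6*0.83 + 0.75*0.6*0.17 + 0.58*0.4*0.83 + 0.91*0.4*0.17 = 0.340900
Posterior = 0.138380 / 0.340900 ≈ 0.406

With the extra evidence:
Weight on heavy upstream rainfall=true, given the evidence: 0.91*0.17 = 0.154700
Normalizer over all consistent configurations: 0.58*0.83 + 0.91*0.17 = 0.636100
Posterior = 0.154700 / 0.636100 ≈ 0.243

P(heavy upstream rainfall | flood warning) ≈ 0.406; P(heavy upstream rainfall | flood warning, dam release) ≈ 0.243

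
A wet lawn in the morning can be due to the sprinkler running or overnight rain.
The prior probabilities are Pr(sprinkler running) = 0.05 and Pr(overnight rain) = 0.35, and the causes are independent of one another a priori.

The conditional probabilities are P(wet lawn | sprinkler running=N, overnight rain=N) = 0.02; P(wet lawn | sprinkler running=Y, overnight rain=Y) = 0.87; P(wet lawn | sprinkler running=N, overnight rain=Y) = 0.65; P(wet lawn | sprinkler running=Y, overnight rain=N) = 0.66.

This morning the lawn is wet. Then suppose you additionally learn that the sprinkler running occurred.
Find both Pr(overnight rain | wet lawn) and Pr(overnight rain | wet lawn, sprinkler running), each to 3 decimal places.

By total probability over the 4 (sprinkler running, overnight rain) configurations:
  P(wet lawn) = 0.02*0.95*0.65 + 0.65*0.95*0.35 + 0.66*0.05*0.65 + 0.87*0.05*0.35
        = 0.012350 + 0.216125 + 0.021450 + 0.015225 = 0.265150
The terms with overnight rain present sum to 0.231350, so
  P(overnight rain | wet lawn) = 0.231350 / 0.265150 ≈ 0.873

Now condition on the additional information:
Weight on overnight rain=true, given the evidence: 0.87*0.35 = 0.304500
Denominator P(wet lawn | sprinkler running): 0.66*0.65 + 0.87*0.35 = 0.733500
Posterior = 0.304500 / 0.733500 ≈ 0.415
This is intercausal reasoning (explaining away): once sprinkler running accounts for the wet lawn, overnight rain becomes less likely.

Pr(overnight rain | wet lawn) ≈ 0.873; Pr(overnight rain | wet lawn, sprinkler running) ≈ 0.415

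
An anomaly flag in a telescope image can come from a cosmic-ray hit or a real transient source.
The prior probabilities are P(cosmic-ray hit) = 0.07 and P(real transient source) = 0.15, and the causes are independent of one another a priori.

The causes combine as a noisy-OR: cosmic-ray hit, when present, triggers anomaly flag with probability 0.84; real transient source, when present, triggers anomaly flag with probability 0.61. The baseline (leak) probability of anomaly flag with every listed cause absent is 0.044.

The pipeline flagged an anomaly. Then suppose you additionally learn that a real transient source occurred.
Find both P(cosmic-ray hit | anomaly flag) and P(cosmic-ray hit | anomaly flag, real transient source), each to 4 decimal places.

Under noisy-OR, P(anomaly flag | causes) = 1 − (1−0.044)·∏(1−qᵢ) over the active causes.
P(anomaly flag) = 0.044×0.93×0.85 + 0.62716×0.93×0.15 + 0.84704×0.07×0.85 + 0.940346×0.07×0.15 = 0.034782 + 0.087489 + 0.050399 + 0.009874 = 0.182544
Restricting to configurations with cosmic-ray hit present: 0.050399 + 0.009874 = 0.060273.
So P(cosmic-ray hit | anomaly flag) = 0.060273/0.182544 ≈ 0.3302.

With the extra evidence:
Numerator (weight on configurations with cosmic-ray hit): 0.940346×0.07 = 0.065824
Denominator P(anomaly flag | real transient source): 0.62716×0.93 + 0.940346×0.07 = 0.649083
P(cosmic-ray hit | anomaly flag, real transient source) = 0.065824/0.649083 ≈ 0.1014

P(cosmic-ray hit | anomaly flag) ≈ 0.3302; P(cosmic-ray hit | anomaly flag, real transient source) ≈ 0.1014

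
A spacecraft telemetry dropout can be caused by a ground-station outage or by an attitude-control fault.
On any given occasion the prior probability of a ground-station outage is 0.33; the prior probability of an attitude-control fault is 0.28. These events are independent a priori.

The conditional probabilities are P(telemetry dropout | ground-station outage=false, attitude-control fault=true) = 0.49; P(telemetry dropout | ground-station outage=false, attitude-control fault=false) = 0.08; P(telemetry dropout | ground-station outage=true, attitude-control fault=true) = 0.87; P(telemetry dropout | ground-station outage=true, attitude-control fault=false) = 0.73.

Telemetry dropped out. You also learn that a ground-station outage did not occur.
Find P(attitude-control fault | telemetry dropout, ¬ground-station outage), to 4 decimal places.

P(attitude-control fault | telemetry dropout, ¬ground-station outage) ≈ 0.7043

Numerator (weight on configurations with attitude-control fault): 0.49*0.28 = 0.137200
Denominator P(telemetry dropout | ¬ground-station outage): 0.08*0.72 + 0.49*0.28 = 0.194800
Posterior = 0.137200 / 0.194800 ≈ 0.7043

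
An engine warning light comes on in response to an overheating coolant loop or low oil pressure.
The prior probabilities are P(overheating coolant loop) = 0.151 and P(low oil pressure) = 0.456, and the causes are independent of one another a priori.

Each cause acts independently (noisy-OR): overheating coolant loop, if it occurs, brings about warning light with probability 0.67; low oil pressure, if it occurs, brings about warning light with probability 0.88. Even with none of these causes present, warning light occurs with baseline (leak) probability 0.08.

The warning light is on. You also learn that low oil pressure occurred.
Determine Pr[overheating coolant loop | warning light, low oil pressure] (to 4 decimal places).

Pr[overheating coolant loop | warning light, low oil pressure] ≈ 0.1615

Under noisy-OR, P(warning light | causes) = 1 − (1−0.08)·∏(1−qᵢ) over the active causes.
For the numerator, keep only overheating coolant loop=true terms: 0.963568·0.151 = 0.145499
Denominator P(warning light | low oil pressure): 0.8896·0.849 + 0.963568·0.151 = 0.900769
Posterior = 0.145499 / 0.900769 ≈ 0.1615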